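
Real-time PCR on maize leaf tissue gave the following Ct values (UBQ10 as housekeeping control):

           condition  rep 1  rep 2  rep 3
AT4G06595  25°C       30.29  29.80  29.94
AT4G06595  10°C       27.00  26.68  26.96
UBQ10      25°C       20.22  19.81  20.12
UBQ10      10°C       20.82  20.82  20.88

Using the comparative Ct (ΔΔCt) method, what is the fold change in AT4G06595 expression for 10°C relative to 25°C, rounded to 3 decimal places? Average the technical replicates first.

Mean Ct: AT4G06595 25°C 30.010; AT4G06595 10°C 26.880; UBQ10 25°C 20.050; UBQ10 10°C 20.840
ΔCt(25°C) = 30.010 − 20.050 = 9.960
ΔCt(10°C) = 26.880 − 20.840 = 6.040
ΔΔCt = 6.040 − 9.960 = -3.920
Fold change = 2^(−(-3.920)) = 2^3.920 = 15.1369

15.137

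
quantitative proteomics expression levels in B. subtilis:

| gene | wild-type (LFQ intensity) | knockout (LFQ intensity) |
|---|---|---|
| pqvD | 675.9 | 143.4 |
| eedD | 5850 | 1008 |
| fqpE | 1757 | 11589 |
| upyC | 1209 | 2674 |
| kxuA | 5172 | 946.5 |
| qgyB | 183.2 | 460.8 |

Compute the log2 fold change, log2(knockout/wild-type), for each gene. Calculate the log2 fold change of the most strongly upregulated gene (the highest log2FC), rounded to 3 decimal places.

2.722

log2(143.4/675.9) = -2.237  (pqvD)
log2(1008/5850) = -2.537  (eedD)
log2(11589/1757) = 2.722  (fqpE)
log2(2674/1209) = 1.145  (upyC)
log2(946.5/5172) = -2.450  (kxuA)
log2(460.8/183.2) = 1.331  (qgyB)
fqpE is most strongly upregulated.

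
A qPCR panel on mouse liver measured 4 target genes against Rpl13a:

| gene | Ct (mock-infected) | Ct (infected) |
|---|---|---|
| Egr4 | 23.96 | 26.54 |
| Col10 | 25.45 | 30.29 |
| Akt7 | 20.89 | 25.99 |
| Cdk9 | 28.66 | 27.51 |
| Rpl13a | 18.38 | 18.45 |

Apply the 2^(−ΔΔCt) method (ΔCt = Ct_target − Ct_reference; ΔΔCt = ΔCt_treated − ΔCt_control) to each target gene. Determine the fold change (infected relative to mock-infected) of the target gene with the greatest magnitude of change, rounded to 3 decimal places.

0.031

Egr4: ΔΔCt = (26.54−18.45) − (23.96−18.38) = 8.09 − 5.58 = 2.51; fold change = 2^-2.51 = 0.176
Col10: ΔΔCt = (30.29−18.45) − (25.45−18.38) = 11.84 − 7.07 = 4.77; fold change = 2^-4.77 = 0.037
Akt7: ΔΔCt = (25.99−18.45) − (20.89−18.38) = 7.54 − 2.51 = 5.03; fold change = 2^-5.03 = 0.031
Cdk9: ΔΔCt = (27.51−18.45) − (28.66−18.38) = 9.06 − 10.28 = -1.22; fold change = 2^1.22 = 2.329
Akt7 has the largest |ΔΔCt| = 5.03.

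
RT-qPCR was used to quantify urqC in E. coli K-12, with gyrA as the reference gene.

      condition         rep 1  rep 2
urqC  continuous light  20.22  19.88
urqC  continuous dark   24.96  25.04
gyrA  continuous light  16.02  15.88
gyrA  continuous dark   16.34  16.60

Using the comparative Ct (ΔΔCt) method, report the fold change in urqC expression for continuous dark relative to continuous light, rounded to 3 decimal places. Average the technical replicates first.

0.046

Mean Ct: urqC continuous light 20.050; urqC continuous dark 25.000; gyrA continuous light 15.950; gyrA continuous dark 16.470
ΔCt(continuous light) = 20.050 − 15.950 = 4.100
ΔCt(continuous dark) = 25.000 − 16.470 = 8.530
ΔΔCt = 8.530 − 4.100 = 4.430
Fold change = 2^(−4.430) = 0.0464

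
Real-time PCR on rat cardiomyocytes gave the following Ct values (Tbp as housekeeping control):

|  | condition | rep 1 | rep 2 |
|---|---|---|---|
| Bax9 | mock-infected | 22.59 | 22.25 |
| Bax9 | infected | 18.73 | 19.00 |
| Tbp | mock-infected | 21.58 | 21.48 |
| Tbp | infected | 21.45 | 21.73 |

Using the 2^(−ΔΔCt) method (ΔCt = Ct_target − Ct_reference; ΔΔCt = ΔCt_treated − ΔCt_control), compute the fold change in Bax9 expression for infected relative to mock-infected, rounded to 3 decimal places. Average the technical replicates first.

12.252

Mean Ct: Bax9 mock-infected 22.420; Bax9 infected 18.865; Tbp mock-infected 21.530; Tbp infected 21.590
ΔCt(mock-infected) = 22.420 − 21.530 = 0.890
ΔCt(infected) = 18.865 − 21.590 = -2.725
ΔΔCt = -2.725 − 0.890 = -3.615
Fold change = 2^(−(-3.615)) = 2^3.615 = 12.2525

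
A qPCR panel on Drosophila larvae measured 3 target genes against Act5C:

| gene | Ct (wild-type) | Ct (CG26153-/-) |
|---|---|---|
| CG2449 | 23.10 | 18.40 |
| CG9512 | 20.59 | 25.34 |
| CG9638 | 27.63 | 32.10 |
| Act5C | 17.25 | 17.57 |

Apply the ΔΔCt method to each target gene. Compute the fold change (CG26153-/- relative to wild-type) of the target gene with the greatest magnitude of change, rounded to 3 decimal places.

32.447

CG2449: ΔΔCt = (18.40−17.57) − (23.10−17.25) = 0.83 − 5.85 = -5.02; fold change = 2^5.02 = 32.447
CG9512: ΔΔCt = (25.34−17.57) − (20.59−17.25) = 7.77 − 3.34 = 4.43; fold change = 2^-4.43 = 0.046
CG9638: ΔΔCt = (32.10−17.57) − (27.63−17.25) = 14.53 − 10.38 = 4.15; fold change = 2^-4.15 = 0.056
CG2449 has the largest |ΔΔCt| = 5.02.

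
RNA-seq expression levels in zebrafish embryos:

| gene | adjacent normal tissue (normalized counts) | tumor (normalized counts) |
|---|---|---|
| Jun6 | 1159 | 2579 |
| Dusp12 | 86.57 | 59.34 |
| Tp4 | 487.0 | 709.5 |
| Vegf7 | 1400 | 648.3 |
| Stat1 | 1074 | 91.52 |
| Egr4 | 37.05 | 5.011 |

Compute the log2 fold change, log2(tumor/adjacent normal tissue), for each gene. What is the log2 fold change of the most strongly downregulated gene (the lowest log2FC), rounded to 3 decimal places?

-3.553

log2(2579/1159) = 1.154  (Jun6)
log2(59.34/86.57) = -0.545  (Dusp12)
log2(709.5/487.0) = 0.543  (Tp4)
log2(648.3/1400) = -1.111  (Vegf7)
log2(91.52/1074) = -3.553  (Stat1)
log2(5.011/37.05) = -2.886  (Egr4)
Stat1 is most strongly downregulated.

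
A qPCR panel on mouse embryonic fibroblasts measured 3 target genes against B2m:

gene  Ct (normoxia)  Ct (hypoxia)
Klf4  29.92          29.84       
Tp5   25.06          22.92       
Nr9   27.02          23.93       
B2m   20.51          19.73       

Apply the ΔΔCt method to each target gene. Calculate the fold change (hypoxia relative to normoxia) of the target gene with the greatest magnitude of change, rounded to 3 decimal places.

Klf4: ΔΔCt = (29.84−19.73) − (29.92−20.51) = 10.11 − 9.41 = 0.70; fold change = 2^-0.70 = 0.616
Tp5: ΔΔCt = (22.92−19.73) − (25.06−20.51) = 3.19 − 4.55 = -1.36; fold change = 2^1.36 = 2.567
Nr9: ΔΔCt = (23.93−19.73) − (27.02−20.51) = 4.20 − 6.51 = -2.31; fold change = 2^2.31 = 4.959
Nr9 has the largest |ΔΔCt| = 2.31.

4.959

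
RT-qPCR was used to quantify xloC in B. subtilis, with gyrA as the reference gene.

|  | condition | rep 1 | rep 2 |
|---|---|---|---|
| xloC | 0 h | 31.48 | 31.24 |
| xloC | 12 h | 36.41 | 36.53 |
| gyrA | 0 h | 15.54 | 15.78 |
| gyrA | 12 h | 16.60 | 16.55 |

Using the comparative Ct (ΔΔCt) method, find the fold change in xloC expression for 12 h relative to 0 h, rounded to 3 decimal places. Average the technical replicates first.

0.055

Mean Ct: xloC 0 h 31.360; xloC 12 h 36.470; gyrA 0 h 15.660; gyrA 12 h 16.575
ΔCt(0 h) = 31.360 − 15.660 = 15.700
ΔCt(12 h) = 36.470 − 16.575 = 19.895
ΔΔCt = 19.895 − 15.700 = 4.195
Fold change = 2^(−4.195) = 0.0546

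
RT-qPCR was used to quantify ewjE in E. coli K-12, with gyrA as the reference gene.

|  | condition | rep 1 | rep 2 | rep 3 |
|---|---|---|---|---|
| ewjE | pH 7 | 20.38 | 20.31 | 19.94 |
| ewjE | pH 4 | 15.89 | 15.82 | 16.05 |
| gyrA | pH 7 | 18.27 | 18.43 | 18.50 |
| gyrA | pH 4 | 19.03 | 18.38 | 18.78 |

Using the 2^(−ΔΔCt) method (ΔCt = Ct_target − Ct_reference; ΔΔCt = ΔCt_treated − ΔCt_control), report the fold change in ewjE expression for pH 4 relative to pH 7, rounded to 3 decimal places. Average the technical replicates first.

24.590

Mean Ct: ewjE pH 7 20.210; ewjE pH 4 15.920; gyrA pH 7 18.400; gyrA pH 4 18.730
ΔCt(pH 7) = 20.210 − 18.400 = 1.810
ΔCt(pH 4) = 15.920 − 18.730 = -2.810
ΔΔCt = -2.810 − 1.810 = -4.620
Fold change = 2^(−(-4.620)) = 2^4.620 = 24.5900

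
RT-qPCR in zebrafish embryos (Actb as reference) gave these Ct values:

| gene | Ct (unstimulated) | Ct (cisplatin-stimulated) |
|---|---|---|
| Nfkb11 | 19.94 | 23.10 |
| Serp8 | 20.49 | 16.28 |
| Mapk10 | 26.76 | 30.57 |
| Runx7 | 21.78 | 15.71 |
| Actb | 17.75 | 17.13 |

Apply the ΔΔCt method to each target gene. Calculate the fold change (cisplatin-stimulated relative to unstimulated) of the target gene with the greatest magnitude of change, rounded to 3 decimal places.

Nfkb11: ΔΔCt = (23.10−17.13) − (19.94−17.75) = 5.97 − 2.19 = 3.78; fold change = 2^-3.78 = 0.073
Serp8: ΔΔCt = (16.28−17.13) − (20.49−17.75) = -0.85 − 2.74 = -3.59; fold change = 2^3.59 = 12.042
Mapk10: ΔΔCt = (30.57−17.13) − (26.76−17.75) = 13.44 − 9.01 = 4.43; fold change = 2^-4.43 = 0.046
Runx7: ΔΔCt = (15.71−17.13) − (21.78−17.75) = -1.42 − 4.03 = -5.45; fold change = 2^5.45 = 43.713
Runx7 has the largest |ΔΔCt| = 5.45.

43.713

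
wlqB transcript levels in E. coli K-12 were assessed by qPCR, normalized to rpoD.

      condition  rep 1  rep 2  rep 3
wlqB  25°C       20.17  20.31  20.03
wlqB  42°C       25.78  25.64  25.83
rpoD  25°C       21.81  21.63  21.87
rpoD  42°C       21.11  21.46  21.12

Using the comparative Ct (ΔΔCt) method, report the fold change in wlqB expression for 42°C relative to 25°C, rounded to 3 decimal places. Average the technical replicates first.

0.014

Mean Ct: wlqB 25°C 20.170; wlqB 42°C 25.750; rpoD 25°C 21.770; rpoD 42°C 21.230
ΔCt(25°C) = 20.170 − 21.770 = -1.600
ΔCt(42°C) = 25.750 − 21.230 = 4.520
ΔΔCt = 4.520 − (-1.600) = 6.120
Fold change = 2^(−6.120) = 0.0144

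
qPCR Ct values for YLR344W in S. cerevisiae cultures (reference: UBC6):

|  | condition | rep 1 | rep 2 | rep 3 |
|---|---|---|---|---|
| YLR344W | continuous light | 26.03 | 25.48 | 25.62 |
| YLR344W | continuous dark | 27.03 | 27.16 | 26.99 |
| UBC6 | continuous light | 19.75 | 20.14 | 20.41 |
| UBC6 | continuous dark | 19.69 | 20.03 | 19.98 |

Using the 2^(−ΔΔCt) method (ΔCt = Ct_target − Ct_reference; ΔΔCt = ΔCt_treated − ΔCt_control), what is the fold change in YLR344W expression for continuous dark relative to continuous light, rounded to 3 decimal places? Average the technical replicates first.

Mean Ct: YLR344W continuous light 25.710; YLR344W continuous dark 27.060; UBC6 continuous light 20.100; UBC6 continuous dark 19.900
ΔCt(continuous light) = 25.710 − 20.100 = 5.610
ΔCt(continuous dark) = 27.060 − 19.900 = 7.160
ΔΔCt = 7.160 − 5.610 = 1.550
Fold change = 2^(−1.550) = 0.3415

0.342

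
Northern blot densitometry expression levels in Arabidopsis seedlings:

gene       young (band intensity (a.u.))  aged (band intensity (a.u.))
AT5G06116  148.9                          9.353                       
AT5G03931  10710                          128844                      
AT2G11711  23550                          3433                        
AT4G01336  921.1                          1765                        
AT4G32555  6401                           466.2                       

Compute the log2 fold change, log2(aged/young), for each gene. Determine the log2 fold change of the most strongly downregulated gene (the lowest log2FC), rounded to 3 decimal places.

log2(9.353/148.9) = -3.993  (AT5G06116)
log2(128844/10710) = 3.589  (AT5G03931)
log2(3433/23550) = -2.778  (AT2G11711)
log2(1765/921.1) = 0.938  (AT4G01336)
log2(466.2/6401) = -3.779  (AT4G32555)
AT5G06116 is most strongly downregulated.

-3.993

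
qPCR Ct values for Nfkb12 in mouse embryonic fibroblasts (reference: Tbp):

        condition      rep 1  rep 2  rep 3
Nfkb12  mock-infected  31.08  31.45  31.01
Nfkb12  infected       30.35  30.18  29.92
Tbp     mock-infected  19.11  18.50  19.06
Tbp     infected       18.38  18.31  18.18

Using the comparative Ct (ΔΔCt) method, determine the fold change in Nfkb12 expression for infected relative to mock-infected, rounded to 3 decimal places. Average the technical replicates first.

Mean Ct: Nfkb12 mock-infected 31.180; Nfkb12 infected 30.150; Tbp mock-infected 18.890; Tbp infected 18.290
ΔCt(mock-infected) = 31.180 − 18.890 = 12.290
ΔCt(infected) = 30.150 − 18.290 = 11.860
ΔΔCt = 11.860 − 12.290 = -0.430
Fold change = 2^(−(-0.430)) = 2^0.430 = 1.3472

1.347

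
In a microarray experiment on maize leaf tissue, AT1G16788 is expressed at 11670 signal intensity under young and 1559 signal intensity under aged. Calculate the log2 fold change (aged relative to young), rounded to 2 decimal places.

-2.90

Fold change = 1559 / 11670 = 0.1336
log2(0.1336) = -2.904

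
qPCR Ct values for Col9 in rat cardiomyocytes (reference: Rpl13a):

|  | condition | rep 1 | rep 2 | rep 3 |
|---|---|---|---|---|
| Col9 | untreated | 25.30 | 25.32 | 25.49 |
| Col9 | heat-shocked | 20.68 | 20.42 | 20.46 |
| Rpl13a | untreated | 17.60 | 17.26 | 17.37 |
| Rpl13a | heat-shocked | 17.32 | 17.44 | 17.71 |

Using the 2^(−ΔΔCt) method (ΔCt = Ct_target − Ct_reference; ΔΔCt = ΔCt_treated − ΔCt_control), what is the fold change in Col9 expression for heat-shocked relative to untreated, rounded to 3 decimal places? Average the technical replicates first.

30.484

Mean Ct: Col9 untreated 25.370; Col9 heat-shocked 20.520; Rpl13a untreated 17.410; Rpl13a heat-shocked 17.490
ΔCt(untreated) = 25.370 − 17.410 = 7.960
ΔCt(heat-shocked) = 20.520 − 17.490 = 3.030
ΔΔCt = 3.030 − 7.960 = -4.930
Fold change = 2^(−(-4.930)) = 2^4.930 = 30.4844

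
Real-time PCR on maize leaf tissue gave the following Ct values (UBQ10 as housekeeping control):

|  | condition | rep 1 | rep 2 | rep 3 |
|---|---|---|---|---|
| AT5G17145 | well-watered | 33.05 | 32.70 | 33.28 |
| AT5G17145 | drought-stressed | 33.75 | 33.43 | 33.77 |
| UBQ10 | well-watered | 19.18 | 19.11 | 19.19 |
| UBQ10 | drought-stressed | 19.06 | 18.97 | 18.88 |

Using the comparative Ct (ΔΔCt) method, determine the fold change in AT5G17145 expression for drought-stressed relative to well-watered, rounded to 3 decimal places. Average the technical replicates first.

0.563

Mean Ct: AT5G17145 well-watered 33.010; AT5G17145 drought-stressed 33.650; UBQ10 well-watered 19.160; UBQ10 drought-stressed 18.970
ΔCt(well-watered) = 33.010 − 19.160 = 13.850
ΔCt(drought-stressed) = 33.650 − 18.970 = 14.680
ΔΔCt = 14.680 − 13.850 = 0.830
Fold change = 2^(−0.830) = 0.5625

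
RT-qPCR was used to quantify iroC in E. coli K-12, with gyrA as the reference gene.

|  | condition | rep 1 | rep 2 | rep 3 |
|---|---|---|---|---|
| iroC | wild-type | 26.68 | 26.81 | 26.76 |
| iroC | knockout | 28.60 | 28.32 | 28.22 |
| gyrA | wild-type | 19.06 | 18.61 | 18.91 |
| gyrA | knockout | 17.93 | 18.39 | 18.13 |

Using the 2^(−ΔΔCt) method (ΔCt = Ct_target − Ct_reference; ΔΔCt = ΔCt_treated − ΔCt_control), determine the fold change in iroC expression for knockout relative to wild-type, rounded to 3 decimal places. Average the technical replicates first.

Mean Ct: iroC wild-type 26.750; iroC knockout 28.380; gyrA wild-type 18.860; gyrA knockout 18.150
ΔCt(wild-type) = 26.750 − 18.860 = 7.890
ΔCt(knockout) = 28.380 − 18.150 = 10.230
ΔΔCt = 10.230 − 7.890 = 2.340
Fold change = 2^(−2.340) = 0.1975

0.198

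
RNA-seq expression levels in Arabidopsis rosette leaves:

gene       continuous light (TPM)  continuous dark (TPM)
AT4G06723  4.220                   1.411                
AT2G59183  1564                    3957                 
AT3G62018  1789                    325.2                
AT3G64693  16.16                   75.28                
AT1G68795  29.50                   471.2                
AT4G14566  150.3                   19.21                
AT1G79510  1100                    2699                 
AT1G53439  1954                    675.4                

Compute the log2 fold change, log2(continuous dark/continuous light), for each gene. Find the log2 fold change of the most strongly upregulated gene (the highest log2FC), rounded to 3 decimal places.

log2(1.411/4.220) = -1.581  (AT4G06723)
log2(3957/1564) = 1.339  (AT2G59183)
log2(325.2/1789) = -2.460  (AT3G62018)
log2(75.28/16.16) = 2.220  (AT3G64693)
log2(471.2/29.50) = 3.998  (AT1G68795)
log2(19.21/150.3) = -2.968  (AT4G14566)
log2(2699/1100) = 1.295  (AT1G79510)
log2(675.4/1954) = -1.533  (AT1G53439)
AT1G68795 is most strongly upregulated.

3.998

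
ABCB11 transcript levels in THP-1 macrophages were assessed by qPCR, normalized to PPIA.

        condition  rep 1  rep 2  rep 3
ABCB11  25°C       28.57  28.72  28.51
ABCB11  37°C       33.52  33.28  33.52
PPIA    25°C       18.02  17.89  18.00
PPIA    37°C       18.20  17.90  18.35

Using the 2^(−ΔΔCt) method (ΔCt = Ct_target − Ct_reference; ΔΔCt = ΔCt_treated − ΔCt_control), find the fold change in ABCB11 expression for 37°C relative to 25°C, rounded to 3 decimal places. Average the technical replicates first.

0.040

Mean Ct: ABCB11 25°C 28.600; ABCB11 37°C 33.440; PPIA 25°C 17.970; PPIA 37°C 18.150
ΔCt(25°C) = 28.600 − 17.970 = 10.630
ΔCt(37°C) = 33.440 − 18.150 = 15.290
ΔΔCt = 15.290 − 10.630 = 4.660
Fold change = 2^(−4.660) = 0.0396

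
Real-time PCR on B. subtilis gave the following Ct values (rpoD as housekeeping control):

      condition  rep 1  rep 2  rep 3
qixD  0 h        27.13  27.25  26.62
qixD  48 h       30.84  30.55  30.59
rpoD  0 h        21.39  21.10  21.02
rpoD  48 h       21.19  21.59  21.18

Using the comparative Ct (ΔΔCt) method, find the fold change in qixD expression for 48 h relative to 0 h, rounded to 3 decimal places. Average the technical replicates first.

0.088

Mean Ct: qixD 0 h 27.000; qixD 48 h 30.660; rpoD 0 h 21.170; rpoD 48 h 21.320
ΔCt(0 h) = 27.000 − 21.170 = 5.830
ΔCt(48 h) = 30.660 − 21.320 = 9.340
ΔΔCt = 9.340 − 5.830 = 3.510
Fold change = 2^(−3.510) = 0.0878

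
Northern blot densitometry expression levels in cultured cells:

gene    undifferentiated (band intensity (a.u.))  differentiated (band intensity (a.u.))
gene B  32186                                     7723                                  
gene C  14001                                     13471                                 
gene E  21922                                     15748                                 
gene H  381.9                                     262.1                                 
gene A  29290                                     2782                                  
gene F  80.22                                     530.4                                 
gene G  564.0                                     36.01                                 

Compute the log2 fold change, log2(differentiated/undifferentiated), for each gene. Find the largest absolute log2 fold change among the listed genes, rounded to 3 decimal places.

log2(7723/32186) = -2.059  (gene B)
log2(13471/14001) = -0.056  (gene C)
log2(15748/21922) = -0.477  (gene E)
log2(262.1/381.9) = -0.543  (gene H)
log2(2782/29290) = -3.396  (gene A)
log2(530.4/80.22) = 2.725  (gene F)
log2(36.01/564.0) = -3.969  (gene G)
The largest magnitude belongs to gene G.

3.969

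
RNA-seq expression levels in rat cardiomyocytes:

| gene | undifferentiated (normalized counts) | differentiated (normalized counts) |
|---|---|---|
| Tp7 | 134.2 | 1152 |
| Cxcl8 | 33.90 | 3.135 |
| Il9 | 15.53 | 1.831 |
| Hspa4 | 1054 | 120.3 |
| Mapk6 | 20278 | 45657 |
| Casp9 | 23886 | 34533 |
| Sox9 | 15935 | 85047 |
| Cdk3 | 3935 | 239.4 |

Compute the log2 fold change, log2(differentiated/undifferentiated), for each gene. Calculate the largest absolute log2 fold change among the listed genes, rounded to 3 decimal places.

log2(1152/134.2) = 3.102  (Tp7)
log2(3.135/33.90) = -3.435  (Cxcl8)
log2(1.831/15.53) = -3.084  (Il9)
log2(120.3/1054) = -3.131  (Hspa4)
log2(45657/20278) = 1.171  (Mapk6)
log2(34533/23886) = 0.532  (Casp9)
log2(85047/15935) = 2.416  (Sox9)
log2(239.4/3935) = -4.039  (Cdk3)
The largest magnitude belongs to Cdk3.

4.039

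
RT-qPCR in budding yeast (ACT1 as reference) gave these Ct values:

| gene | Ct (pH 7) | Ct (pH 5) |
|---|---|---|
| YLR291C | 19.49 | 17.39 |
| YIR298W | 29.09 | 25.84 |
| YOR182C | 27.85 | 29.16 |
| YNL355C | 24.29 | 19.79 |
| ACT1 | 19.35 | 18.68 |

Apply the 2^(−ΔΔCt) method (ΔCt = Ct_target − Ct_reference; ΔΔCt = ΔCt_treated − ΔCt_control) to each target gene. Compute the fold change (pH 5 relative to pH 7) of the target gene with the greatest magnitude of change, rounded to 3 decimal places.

14.221

YLR291C: ΔΔCt = (17.39−18.68) − (19.49−19.35) = -1.29 − 0.14 = -1.43; fold change = 2^1.43 = 2.694
YIR298W: ΔΔCt = (25.84−18.68) − (29.09−19.35) = 7.16 − 9.74 = -2.58; fold change = 2^2.58 = 5.979
YOR182C: ΔΔCt = (29.16−18.68) − (27.85−19.35) = 10.48 − 8.50 = 1.98; fold change = 2^-1.98 = 0.253
YNL355C: ΔΔCt = (19.79−18.68) − (24.29−19.35) = 1.11 − 4.94 = -3.83; fold change = 2^3.83 = 14.221
YNL355C has the largest |ΔΔCt| = 3.83.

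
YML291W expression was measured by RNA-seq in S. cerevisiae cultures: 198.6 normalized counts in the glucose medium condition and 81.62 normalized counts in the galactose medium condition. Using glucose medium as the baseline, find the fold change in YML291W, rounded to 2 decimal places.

0.41

Fold change = 81.62 / 198.6 = 0.411
YML291W is downregulated.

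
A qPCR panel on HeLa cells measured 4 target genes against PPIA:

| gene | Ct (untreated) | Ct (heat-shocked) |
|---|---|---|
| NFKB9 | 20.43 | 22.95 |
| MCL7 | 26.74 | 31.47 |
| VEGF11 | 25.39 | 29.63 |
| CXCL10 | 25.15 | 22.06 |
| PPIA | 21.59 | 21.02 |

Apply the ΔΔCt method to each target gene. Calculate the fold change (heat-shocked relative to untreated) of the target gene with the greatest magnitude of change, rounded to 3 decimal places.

0.025

NFKB9: ΔΔCt = (22.95−21.02) − (20.43−21.59) = 1.93 − (-1.16) = 3.09; fold change = 2^-3.09 = 0.117
MCL7: ΔΔCt = (31.47−21.02) − (26.74−21.59) = 10.45 − 5.15 = 5.30; fold change = 2^-5.30 = 0.025
VEGF11: ΔΔCt = (29.63−21.02) − (25.39−21.59) = 8.61 − 3.80 = 4.81; fold change = 2^-4.81 = 0.036
CXCL10: ΔΔCt = (22.06−21.02) − (25.15−21.59) = 1.04 − 3.56 = -2.52; fold change = 2^2.52 = 5.736
MCL7 has the largest |ΔΔCt| = 5.30.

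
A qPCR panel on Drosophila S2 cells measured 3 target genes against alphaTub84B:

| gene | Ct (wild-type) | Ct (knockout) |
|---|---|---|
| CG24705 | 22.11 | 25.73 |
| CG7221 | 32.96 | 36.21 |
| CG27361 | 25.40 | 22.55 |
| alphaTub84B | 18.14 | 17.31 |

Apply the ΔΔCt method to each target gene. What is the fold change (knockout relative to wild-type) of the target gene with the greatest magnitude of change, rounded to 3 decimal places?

0.046

CG24705: ΔΔCt = (25.73−17.31) − (22.11−18.14) = 8.42 − 3.97 = 4.45; fold change = 2^-4.45 = 0.046
CG7221: ΔΔCt = (36.21−17.31) − (32.96−18.14) = 18.90 − 14.82 = 4.08; fold change = 2^-4.08 = 0.059
CG27361: ΔΔCt = (22.55−17.31) − (25.40−18.14) = 5.24 − 7.26 = -2.02; fold change = 2^2.02 = 4.056
CG24705 has the largest |ΔΔCt| = 4.45.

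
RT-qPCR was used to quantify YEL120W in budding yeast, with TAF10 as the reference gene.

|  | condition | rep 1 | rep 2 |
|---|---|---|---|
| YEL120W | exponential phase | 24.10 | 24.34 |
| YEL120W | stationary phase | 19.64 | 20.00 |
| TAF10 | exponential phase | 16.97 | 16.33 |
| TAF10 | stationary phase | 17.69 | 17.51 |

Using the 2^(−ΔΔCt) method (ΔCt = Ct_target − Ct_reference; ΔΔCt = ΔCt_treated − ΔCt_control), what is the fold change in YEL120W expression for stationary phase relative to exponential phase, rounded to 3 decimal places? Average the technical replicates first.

Mean Ct: YEL120W exponential phase 24.220; YEL120W stationary phase 19.820; TAF10 exponential phase 16.650; TAF10 stationary phase 17.600
ΔCt(exponential phase) = 24.220 − 16.650 = 7.570
ΔCt(stationary phase) = 19.820 − 17.600 = 2.220
ΔΔCt = 2.220 − 7.570 = -5.350
Fold change = 2^(−(-5.350)) = 2^5.350 = 40.7859

40.786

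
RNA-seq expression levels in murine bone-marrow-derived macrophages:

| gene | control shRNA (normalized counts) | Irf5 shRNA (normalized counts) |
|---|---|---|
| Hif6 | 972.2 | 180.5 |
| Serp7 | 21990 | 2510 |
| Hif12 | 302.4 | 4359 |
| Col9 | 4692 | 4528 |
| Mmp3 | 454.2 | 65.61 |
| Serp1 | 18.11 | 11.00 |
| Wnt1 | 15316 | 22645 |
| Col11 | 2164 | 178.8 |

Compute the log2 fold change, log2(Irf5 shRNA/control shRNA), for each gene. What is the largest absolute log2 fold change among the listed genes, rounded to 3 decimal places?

log2(180.5/972.2) = -2.429  (Hif6)
log2(2510/21990) = -3.131  (Serp7)
log2(4359/302.4) = 3.849  (Hif12)
log2(4528/4692) = -0.051  (Col9)
log2(65.61/454.2) = -2.791  (Mmp3)
log2(11.00/18.11) = -0.719  (Serp1)
log2(22645/15316) = 0.564  (Wnt1)
log2(178.8/2164) = -3.597  (Col11)
The largest magnitude belongs to Hif12.

3.849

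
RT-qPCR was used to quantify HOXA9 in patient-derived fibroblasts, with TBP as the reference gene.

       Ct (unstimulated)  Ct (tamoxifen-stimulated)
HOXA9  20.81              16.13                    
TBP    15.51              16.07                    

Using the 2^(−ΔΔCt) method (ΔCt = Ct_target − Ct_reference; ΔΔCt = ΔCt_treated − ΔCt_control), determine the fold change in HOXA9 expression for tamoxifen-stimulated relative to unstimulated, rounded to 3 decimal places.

ΔCt(unstimulated) = 20.810 − 15.510 = 5.300
ΔCt(tamoxifen-stimulated) = 16.130 − 16.070 = 0.060
ΔΔCt = 0.060 − 5.300 = -5.240
Fold change = 2^(−(-5.240)) = 2^5.240 = 37.7918

37.792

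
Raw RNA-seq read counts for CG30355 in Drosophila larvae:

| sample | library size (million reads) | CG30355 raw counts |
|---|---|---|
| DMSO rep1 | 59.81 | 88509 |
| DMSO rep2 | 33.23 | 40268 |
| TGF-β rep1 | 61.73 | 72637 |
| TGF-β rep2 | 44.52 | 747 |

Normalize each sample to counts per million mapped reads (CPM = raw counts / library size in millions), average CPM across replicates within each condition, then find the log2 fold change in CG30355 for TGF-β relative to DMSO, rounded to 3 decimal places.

CPM(DMSO rep1) = 88509 / 59.81 = 1479.8361
CPM(DMSO rep2) = 40268 / 33.23 = 1211.7966
CPM(TGF-β rep1) = 72637 / 61.73 = 1176.6888
CPM(TGF-β rep2) = 747 / 44.52 = 16.7790
mean CPM(DMSO) = 1345.8164; mean CPM(TGF-β) = 596.7339
Fold change = 596.7339 / 1345.8164 = 0.44340
log2(0.44340) = -1.1733

-1.173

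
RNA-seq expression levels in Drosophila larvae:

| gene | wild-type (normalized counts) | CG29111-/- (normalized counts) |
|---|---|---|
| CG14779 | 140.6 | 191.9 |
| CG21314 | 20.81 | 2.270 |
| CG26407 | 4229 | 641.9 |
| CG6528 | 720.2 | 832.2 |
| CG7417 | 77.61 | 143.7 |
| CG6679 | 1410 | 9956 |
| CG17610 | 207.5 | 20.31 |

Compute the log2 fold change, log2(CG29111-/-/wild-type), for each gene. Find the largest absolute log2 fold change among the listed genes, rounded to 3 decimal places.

3.353

log2(191.9/140.6) = 0.449  (CG14779)
log2(2.270/20.81) = -3.197  (CG21314)
log2(641.9/4229) = -2.720  (CG26407)
log2(832.2/720.2) = 0.209  (CG6528)
log2(143.7/77.61) = 0.889  (CG7417)
log2(9956/1410) = 2.820  (CG6679)
log2(20.31/207.5) = -3.353  (CG17610)
The largest magnitude belongs to CG17610.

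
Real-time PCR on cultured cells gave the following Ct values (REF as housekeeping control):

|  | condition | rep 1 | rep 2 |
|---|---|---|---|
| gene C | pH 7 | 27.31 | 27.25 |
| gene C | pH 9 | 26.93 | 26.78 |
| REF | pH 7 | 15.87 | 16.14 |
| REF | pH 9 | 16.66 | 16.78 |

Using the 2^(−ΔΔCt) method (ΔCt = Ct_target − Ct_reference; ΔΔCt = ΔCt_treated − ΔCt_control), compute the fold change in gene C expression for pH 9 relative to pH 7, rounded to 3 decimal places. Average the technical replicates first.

Mean Ct: gene C pH 7 27.280; gene C pH 9 26.855; REF pH 7 16.005; REF pH 9 16.720
ΔCt(pH 7) = 27.280 − 16.005 = 11.275
ΔCt(pH 9) = 26.855 − 16.720 = 10.135
ΔΔCt = 10.135 − 11.275 = -1.140
Fold change = 2^(−(-1.140)) = 2^1.140 = 2.2038

2.204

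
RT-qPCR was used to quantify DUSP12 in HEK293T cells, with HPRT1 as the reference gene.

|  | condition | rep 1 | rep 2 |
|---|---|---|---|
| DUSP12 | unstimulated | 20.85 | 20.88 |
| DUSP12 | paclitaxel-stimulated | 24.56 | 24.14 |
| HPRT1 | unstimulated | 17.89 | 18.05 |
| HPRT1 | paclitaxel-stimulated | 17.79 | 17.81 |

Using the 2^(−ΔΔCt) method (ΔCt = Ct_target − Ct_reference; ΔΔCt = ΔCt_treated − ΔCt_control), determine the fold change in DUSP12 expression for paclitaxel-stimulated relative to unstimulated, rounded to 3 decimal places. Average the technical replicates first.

Mean Ct: DUSP12 unstimulated 20.865; DUSP12 paclitaxel-stimulated 24.350; HPRT1 unstimulated 17.970; HPRT1 paclitaxel-stimulated 17.800
ΔCt(unstimulated) = 20.865 − 17.970 = 2.895
ΔCt(paclitaxel-stimulated) = 24.350 − 17.800 = 6.550
ΔΔCt = 6.550 − 2.895 = 3.655
Fold change = 2^(−3.655) = 0.0794

0.079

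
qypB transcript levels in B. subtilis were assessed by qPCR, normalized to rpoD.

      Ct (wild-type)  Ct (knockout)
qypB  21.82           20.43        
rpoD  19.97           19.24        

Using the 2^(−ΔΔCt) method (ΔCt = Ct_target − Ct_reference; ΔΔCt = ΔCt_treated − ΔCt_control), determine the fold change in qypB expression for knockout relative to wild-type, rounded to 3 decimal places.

ΔCt(wild-type) = 21.820 − 19.970 = 1.850
ΔCt(knockout) = 20.430 − 19.240 = 1.190
ΔΔCt = 1.190 − 1.850 = -0.660
Fold change = 2^(−(-0.660)) = 2^0.660 = 1.5801

1.580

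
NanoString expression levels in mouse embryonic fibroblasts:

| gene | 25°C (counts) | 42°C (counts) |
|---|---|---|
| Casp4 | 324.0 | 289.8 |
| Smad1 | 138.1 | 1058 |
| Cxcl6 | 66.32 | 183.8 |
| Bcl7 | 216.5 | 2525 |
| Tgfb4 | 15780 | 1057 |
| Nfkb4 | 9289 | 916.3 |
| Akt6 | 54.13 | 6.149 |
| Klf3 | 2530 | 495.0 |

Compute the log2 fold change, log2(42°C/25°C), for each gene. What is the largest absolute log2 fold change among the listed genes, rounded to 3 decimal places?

3.900

log2(289.8/324.0) = -0.161  (Casp4)
log2(1058/138.1) = 2.938  (Smad1)
log2(183.8/66.32) = 1.471  (Cxcl6)
log2(2525/216.5) = 3.544  (Bcl7)
log2(1057/15780) = -3.900  (Tgfb4)
log2(916.3/9289) = -3.342  (Nfkb4)
log2(6.149/54.13) = -3.138  (Akt6)
log2(495.0/2530) = -2.354  (Klf3)
The largest magnitude belongs to Tgfb4.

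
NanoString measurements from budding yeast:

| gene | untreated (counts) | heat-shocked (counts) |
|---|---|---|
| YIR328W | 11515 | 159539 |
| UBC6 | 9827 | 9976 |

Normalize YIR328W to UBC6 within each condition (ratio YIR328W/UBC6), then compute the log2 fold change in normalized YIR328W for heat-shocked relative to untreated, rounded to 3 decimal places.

3.771

YIR328W/UBC6 (untreated) = 11515 / 9827 = 1.1718
YIR328W/UBC6 (heat-shocked) = 159539 / 9976 = 15.992
Fold change = 15.992 / 1.1718 = 13.6480
log2(13.6480) = 3.7706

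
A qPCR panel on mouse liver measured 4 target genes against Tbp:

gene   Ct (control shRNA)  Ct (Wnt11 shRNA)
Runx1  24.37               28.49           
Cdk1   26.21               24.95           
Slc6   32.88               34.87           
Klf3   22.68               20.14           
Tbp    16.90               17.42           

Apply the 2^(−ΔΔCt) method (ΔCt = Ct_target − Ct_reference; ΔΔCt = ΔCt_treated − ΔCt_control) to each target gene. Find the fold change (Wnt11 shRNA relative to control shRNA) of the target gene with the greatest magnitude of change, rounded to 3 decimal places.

Runx1: ΔΔCt = (28.49−17.42) − (24.37−16.90) = 11.07 − 7.47 = 3.60; fold change = 2^-3.60 = 0.082
Cdk1: ΔΔCt = (24.95−17.42) − (26.21−16.90) = 7.53 − 9.31 = -1.78; fold change = 2^1.78 = 3.434
Slc6: ΔΔCt = (34.87−17.42) − (32.88−16.90) = 17.45 − 15.98 = 1.47; fold change = 2^-1.47 = 0.361
Klf3: ΔΔCt = (20.14−17.42) − (22.68−16.90) = 2.72 − 5.78 = -3.06; fold change = 2^3.06 = 8.340
Runx1 has the largest |ΔΔCt| = 3.60.

0.082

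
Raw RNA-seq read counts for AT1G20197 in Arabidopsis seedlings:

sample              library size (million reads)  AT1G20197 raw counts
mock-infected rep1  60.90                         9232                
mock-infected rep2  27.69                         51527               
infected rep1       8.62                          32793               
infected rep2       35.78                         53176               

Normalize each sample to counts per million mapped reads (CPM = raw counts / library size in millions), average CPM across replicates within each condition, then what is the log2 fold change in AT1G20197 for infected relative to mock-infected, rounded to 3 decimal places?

CPM(mock-infected rep1) = 9232 / 60.90 = 151.5928
CPM(mock-infected rep2) = 51527 / 27.69 = 1860.8523
CPM(infected rep1) = 32793 / 8.62 = 3804.2923
CPM(infected rep2) = 53176 / 35.78 = 1486.1934
mean CPM(mock-infected) = 1006.2225; mean CPM(infected) = 2645.2429
Fold change = 2645.2429 / 1006.2225 = 2.62888
log2(2.62888) = 1.3945

1.394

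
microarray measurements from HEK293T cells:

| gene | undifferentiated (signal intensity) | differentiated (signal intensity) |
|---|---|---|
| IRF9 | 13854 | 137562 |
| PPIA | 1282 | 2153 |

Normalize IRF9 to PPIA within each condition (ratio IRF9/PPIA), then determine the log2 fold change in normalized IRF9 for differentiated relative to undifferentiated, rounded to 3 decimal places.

2.564

IRF9/PPIA (undifferentiated) = 13854 / 1282 = 10.807
IRF9/PPIA (differentiated) = 137562 / 2153 = 63.893
Fold change = 63.893 / 10.807 = 5.9124
log2(5.9124) = 2.5638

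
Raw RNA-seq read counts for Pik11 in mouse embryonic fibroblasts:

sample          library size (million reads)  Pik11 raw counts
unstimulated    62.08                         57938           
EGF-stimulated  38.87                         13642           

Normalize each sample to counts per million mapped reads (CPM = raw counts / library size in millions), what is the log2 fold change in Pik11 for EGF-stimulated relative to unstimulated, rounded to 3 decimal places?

-1.411

CPM(unstimulated) = 57938 / 62.08 = 933.2796
CPM(EGF-stimulated) = 13642 / 38.87 = 350.9648
Fold change = 350.9648 / 933.2796 = 0.37606
log2(0.37606) = -1.4110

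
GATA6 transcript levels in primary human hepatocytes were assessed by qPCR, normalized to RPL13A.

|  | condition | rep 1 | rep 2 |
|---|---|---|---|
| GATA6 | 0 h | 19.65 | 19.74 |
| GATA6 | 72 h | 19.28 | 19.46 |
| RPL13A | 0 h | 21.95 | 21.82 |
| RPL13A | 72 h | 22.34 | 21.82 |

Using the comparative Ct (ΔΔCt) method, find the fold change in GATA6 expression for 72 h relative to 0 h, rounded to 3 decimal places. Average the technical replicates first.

Mean Ct: GATA6 0 h 19.695; GATA6 72 h 19.370; RPL13A 0 h 21.885; RPL13A 72 h 22.080
ΔCt(0 h) = 19.695 − 21.885 = -2.190
ΔCt(72 h) = 19.370 − 22.080 = -2.710
ΔΔCt = -2.710 − (-2.190) = -0.520
Fold change = 2^(−(-0.520)) = 2^0.520 = 1.4340

1.434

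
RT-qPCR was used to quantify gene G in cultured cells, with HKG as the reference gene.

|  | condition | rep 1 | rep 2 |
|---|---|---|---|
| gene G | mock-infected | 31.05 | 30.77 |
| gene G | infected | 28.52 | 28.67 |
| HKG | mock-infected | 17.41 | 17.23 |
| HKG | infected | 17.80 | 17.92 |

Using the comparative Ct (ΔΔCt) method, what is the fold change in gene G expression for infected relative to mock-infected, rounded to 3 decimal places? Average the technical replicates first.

Mean Ct: gene G mock-infected 30.910; gene G infected 28.595; HKG mock-infected 17.320; HKG infected 17.860
ΔCt(mock-infected) = 30.910 − 17.320 = 13.590
ΔCt(infected) = 28.595 − 17.860 = 10.735
ΔΔCt = 10.735 − 13.590 = -2.855
Fold change = 2^(−(-2.855)) = 2^2.855 = 7.2350

7.235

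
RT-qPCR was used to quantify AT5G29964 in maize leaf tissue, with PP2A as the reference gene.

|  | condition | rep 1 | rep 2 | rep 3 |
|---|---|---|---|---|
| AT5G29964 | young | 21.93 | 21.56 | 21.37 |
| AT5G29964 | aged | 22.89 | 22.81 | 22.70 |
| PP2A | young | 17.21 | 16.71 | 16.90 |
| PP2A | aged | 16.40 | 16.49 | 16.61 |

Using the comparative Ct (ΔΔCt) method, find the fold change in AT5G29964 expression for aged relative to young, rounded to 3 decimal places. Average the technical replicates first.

Mean Ct: AT5G29964 young 21.620; AT5G29964 aged 22.800; PP2A young 16.940; PP2A aged 16.500
ΔCt(young) = 21.620 − 16.940 = 4.680
ΔCt(aged) = 22.800 − 16.500 = 6.300
ΔΔCt = 6.300 − 4.680 = 1.620
Fold change = 2^(−1.620) = 0.3253

0.325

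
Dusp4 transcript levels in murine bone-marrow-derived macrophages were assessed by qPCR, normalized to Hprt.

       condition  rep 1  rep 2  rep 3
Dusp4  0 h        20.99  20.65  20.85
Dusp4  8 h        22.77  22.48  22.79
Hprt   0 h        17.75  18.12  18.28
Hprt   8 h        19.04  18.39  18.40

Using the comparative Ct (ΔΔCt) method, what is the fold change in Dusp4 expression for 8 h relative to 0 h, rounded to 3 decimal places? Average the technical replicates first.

Mean Ct: Dusp4 0 h 20.830; Dusp4 8 h 22.680; Hprt 0 h 18.050; Hprt 8 h 18.610
ΔCt(0 h) = 20.830 − 18.050 = 2.780
ΔCt(8 h) = 22.680 − 18.610 = 4.070
ΔΔCt = 4.070 − 2.780 = 1.290
Fold change = 2^(−1.290) = 0.4090

0.409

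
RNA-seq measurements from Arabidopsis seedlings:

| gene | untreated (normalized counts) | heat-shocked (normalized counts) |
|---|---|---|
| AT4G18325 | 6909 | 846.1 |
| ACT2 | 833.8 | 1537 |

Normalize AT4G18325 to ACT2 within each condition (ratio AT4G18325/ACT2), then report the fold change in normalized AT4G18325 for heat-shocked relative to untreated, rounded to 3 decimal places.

0.066

AT4G18325/ACT2 (untreated) = 6909 / 833.8 = 8.2862
AT4G18325/ACT2 (heat-shocked) = 846.1 / 1537 = 0.55049
Fold change = 0.55049 / 8.2862 = 0.0664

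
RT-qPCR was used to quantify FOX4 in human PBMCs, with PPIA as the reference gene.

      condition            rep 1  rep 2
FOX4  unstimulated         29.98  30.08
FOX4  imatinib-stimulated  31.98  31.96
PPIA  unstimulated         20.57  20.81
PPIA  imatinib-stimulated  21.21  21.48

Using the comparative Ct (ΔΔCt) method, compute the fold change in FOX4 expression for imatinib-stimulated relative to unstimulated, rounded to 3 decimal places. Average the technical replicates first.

0.410

Mean Ct: FOX4 unstimulated 30.030; FOX4 imatinib-stimulated 31.970; PPIA unstimulated 20.690; PPIA imatinib-stimulated 21.345
ΔCt(unstimulated) = 30.030 − 20.690 = 9.340
ΔCt(imatinib-stimulated) = 31.970 − 21.345 = 10.625
ΔΔCt = 10.625 − 9.340 = 1.285
Fold change = 2^(−1.285) = 0.4104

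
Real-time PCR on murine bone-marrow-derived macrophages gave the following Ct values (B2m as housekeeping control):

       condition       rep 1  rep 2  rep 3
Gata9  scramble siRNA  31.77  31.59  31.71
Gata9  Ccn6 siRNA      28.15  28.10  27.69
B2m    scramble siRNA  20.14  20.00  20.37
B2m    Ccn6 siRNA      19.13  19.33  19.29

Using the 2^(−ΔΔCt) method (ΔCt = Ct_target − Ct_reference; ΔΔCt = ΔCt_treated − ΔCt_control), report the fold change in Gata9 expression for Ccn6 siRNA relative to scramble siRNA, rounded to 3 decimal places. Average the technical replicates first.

Mean Ct: Gata9 scramble siRNA 31.690; Gata9 Ccn6 siRNA 27.980; B2m scramble siRNA 20.170; B2m Ccn6 siRNA 19.250
ΔCt(scramble siRNA) = 31.690 − 20.170 = 11.520
ΔCt(Ccn6 siRNA) = 27.980 − 19.250 = 8.730
ΔΔCt = 8.730 − 11.520 = -2.790
Fold change = 2^(−(-2.790)) = 2^2.790 = 6.9163

6.916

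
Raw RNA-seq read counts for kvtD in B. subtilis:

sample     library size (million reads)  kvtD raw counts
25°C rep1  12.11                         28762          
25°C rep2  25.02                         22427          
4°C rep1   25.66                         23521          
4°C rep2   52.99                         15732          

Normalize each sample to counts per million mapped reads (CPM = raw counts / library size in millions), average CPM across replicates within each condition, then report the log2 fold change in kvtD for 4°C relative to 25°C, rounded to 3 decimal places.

-1.431

CPM(25°C rep1) = 28762 / 12.11 = 2375.0619
CPM(25°C rep2) = 22427 / 25.02 = 896.3629
CPM(4°C rep1) = 23521 / 25.66 = 916.6407
CPM(4°C rep2) = 15732 / 52.99 = 296.8862
mean CPM(25°C) = 1635.7124; mean CPM(4°C) = 606.7634
Fold change = 606.7634 / 1635.7124 = 0.37095
log2(0.37095) = -1.4307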